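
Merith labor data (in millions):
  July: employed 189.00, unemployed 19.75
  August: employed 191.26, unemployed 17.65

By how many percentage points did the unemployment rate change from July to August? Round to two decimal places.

July: labor force = 189.00 + 19.75 = 208.75; u = 19.75/208.75 = 9.46%.
August: labor force = 191.26 + 17.65 = 208.91; u = 17.65/208.91 = 8.45%.
Change = 8.45% − 9.46% = −1.01 pp.

The unemployment rate changed by −1.01 percentage points.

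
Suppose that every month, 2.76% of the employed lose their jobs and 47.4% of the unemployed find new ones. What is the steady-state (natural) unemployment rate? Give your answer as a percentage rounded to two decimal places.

Steady-state unemployment rate ≈ 5.50%.

At steady state the flows balance: s·E = f·U, so U/(E+U) = s/(s+f).
u* = 2.76 / (2.76 + 47.4) = 2.76 / 50.16 = 5.50%.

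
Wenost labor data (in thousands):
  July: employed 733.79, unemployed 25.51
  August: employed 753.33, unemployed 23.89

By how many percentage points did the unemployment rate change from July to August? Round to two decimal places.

The unemployment rate changed by −0.29 percentage points.

July: labor force = 733.79 + 25.51 = 759.30; u = 25.51/759.30 = 3.36%.
August: labor force = 753.33 + 23.89 = 777.22; u = 23.89/777.22 = 3.07%.
Change = 3.07% − 3.36% = −0.29 pp.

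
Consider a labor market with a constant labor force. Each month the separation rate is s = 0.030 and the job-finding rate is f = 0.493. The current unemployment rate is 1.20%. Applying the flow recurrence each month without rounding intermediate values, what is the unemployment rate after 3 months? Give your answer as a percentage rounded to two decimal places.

Unemployment rate after three months ≈ 5.24%.

With a fixed labor force, u_{t+1} = u_t + s·(1−u_t) − f·u_t = u_t·(1−s−f) + s.
Here 1−s−f = 0.477 and s = 0.030.
u_1 = 0.012000 × 0.477 + 0.030 = 0.035724.
u_2 = 0.035724 × 0.477 + 0.030 = 0.047040.
u_3 = 0.047040 × 0.477 + 0.030 = 0.052438.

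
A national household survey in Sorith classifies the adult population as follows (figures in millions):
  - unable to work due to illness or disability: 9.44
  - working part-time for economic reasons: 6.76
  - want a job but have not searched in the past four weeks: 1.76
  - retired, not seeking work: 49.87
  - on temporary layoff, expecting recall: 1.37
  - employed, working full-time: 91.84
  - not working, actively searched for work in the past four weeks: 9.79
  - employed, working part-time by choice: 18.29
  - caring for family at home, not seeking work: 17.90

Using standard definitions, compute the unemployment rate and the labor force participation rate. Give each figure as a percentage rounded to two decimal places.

Unemployment rate ≈ 8.72%; labor force participation rate ≈ 61.85%.

Employed = 6.76 + 91.84 + 18.29 = 116.89 million (anyone who worked, including part-time for economic reasons, counts as employed).
Unemployed = 1.37 + 9.79 = 11.16 million (jobless and actively searching, or on temporary layoff).
Labor force = 116.89 + 11.16 = 128.05 million.
Not in labor force = 9.44 + 1.76 + 49.87 + 17.90 = 78.97 million (those not working and not actively searching are outside the labor force — including those who want a job but have given up searching).
Civilian working-age population = 128.05 + 78.97 = 207.02 million.
Unemployment rate = 11.16 / 128.05 = 8.72%.
Labor force participation rate = 128.05 / 207.02 = 61.85%.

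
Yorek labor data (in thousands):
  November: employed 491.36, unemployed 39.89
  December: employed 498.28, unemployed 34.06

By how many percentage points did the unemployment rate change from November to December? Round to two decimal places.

The unemployment rate changed by −1.11 percentage points.

November: labor force = 491.36 + 39.89 = 531.25; u = 39.89/531.25 = 7.51%.
December: labor force = 498.28 + 34.06 = 532.34; u = 34.06/532.34 = 6.40%.
Change = 6.40% − 7.51% = −1.11 pp.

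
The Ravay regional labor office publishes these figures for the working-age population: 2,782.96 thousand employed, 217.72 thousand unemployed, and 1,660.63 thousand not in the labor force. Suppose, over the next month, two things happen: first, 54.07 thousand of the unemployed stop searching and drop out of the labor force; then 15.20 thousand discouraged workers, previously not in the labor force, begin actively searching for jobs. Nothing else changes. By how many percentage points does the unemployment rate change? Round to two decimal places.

Initially, labor force = 2,782.96 + 217.72 = 3,000.68 thousand, so u = 217.72/3,000.68 = 7.26%.
After the first change, unemployed and labor force both fall by 54.07 → E = 2,782.96, U = 163.65, labor force = 2,946.61 thousand.
After the second change, unemployed and labor force both rise by 15.20 → E = 2,782.96, U = 178.85, labor force = 2,961.81 thousand.
New unemployment rate = 178.85 / 2,961.81 = 6.04%.
Change = 6.04% − 7.26% = −1.22 percentage points.

The unemployment rate changes by −1.22 percentage points.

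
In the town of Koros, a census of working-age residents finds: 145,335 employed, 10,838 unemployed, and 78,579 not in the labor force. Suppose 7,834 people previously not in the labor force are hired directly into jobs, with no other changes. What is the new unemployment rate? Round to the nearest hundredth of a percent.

Initially, labor force = 145,335 + 10,838 = 156,173, so u = 10,838/156,173 = 6.94%.
After the change, employed and labor force both rise by 7,834; unemployed unchanged → E = 153,169, U = 10,838, labor force = 164,007.
New unemployment rate = 10,838 / 164,007 = 6.61%.

New unemployment rate ≈ 6.61%.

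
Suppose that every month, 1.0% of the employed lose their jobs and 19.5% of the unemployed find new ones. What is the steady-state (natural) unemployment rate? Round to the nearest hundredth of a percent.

Steady-state unemployment rate ≈ 4.88%.

At steady state the flows balance: s·E = f·U, so U/(E+U) = s/(s+f).
u* = 1.0 / (1.0 + 19.5) = 1.0 / 20.50 = 4.88%.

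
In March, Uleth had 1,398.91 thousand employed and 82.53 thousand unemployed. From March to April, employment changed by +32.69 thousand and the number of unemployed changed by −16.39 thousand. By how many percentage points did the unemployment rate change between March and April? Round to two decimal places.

The unemployment rate changed by −1.15 percentage points.

March: labor force = 1,398.91 + 82.53 = 1,481.44; u = 82.53/1,481.44 = 5.57%.
April: labor force = 1,431.60 + 66.14 = 1,497.74; u = 66.14/1,497.74 = 4.42%.
Change = 4.42% − 5.57% = −1.15 pp.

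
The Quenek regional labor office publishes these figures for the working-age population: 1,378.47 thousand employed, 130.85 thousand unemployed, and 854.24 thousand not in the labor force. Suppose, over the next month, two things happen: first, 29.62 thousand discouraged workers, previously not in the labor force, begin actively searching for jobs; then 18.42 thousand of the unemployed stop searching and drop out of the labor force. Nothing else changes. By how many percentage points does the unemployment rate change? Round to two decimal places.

The unemployment rate changes by +0.67 percentage points.

Initially, labor force = 1,378.47 + 130.85 = 1,509.32 thousand, so u = 130.85/1,509.32 = 8.67%.
After the first change, unemployed and labor force both rise by 29.62 → E = 1,378.47, U = 160.47, labor force = 1,538.94 thousand.
After the second change, unemployed and labor force both fall by 18.42 → E = 1,378.47, U = 142.05, labor force = 1,520.52 thousand.
New unemployment rate = 142.05 / 1,520.52 = 9.34%.
Change = 9.34% − 8.67% = +0.67 percentage points.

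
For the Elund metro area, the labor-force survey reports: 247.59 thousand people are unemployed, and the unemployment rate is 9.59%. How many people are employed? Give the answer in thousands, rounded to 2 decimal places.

Labor force = U / u = 247.59 / 0.0959 ≈ 2,581.75 thousand.
Employed = labor force − unemployed = 2,581.75 − 247.59 = 2,334.16 thousand.

About 2,334.16 thousand are employed.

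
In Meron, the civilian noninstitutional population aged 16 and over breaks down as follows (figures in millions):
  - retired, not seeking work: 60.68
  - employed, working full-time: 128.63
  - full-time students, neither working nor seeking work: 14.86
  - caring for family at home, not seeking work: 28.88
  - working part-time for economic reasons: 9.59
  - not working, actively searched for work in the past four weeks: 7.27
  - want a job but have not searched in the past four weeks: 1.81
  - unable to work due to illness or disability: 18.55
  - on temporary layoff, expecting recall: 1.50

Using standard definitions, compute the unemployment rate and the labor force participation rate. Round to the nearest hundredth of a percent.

Unemployment rate ≈ 5.97%; labor force participation rate ≈ 54.09%.

Employed = 128.63 + 9.59 = 138.22 million (anyone who worked, including part-time for economic reasons, counts as employed).
Unemployed = 7.27 + 1.50 = 8.77 million (jobless and actively searching, or on temporary layoff).
Labor force = 138.22 + 8.77 = 146.99 million.
Not in labor force = 60.68 + 14.86 + 28.88 + 1.81 + 18.55 = 124.78 million (those not working and not actively searching are outside the labor force — including those who want a job but have given up searching).
Civilian working-age population = 146.99 + 124.78 = 271.77 million.
Unemployment rate = 8.77 / 146.99 = 5.97%.
Labor force participation rate = 146.99 / 271.77 = 54.09%.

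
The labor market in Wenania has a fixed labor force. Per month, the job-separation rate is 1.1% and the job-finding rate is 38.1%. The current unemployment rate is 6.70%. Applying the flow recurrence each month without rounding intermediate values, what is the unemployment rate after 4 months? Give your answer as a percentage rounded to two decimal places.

Unemployment rate after four months ≈ 3.34%.

With a fixed labor force, u_{t+1} = u_t + s·(1−u_t) − f·u_t = u_t·(1−s−f) + s.
Here 1−s−f = 0.608 and s = 0.011.
u_1 = 0.067000 × 0.608 + 0.011 = 0.051736.
u_2 = 0.051736 × 0.608 + 0.011 = 0.042455.
u_3 = 0.042455 × 0.608 + 0.011 = 0.036813.
u_4 = 0.036813 × 0.608 + 0.011 = 0.033382.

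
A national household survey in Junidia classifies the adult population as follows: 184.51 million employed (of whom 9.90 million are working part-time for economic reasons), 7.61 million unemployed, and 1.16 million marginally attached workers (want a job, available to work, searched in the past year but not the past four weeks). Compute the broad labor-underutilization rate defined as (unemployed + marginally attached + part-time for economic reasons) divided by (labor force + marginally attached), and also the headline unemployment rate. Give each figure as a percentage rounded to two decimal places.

Broad underutilization rate ≈ 9.66%; headline unemployment rate ≈ 3.96%.

Labor force = 184.51 + 7.61 = 192.12 million.
Numerator = 7.61 + 1.16 + 9.90 = 18.67 million.
Denominator = 192.12 + 1.16 = 193.28 million.
Broad rate = 18.67 / 193.28 = 9.66%.
Headline unemployment rate = 7.61 / 192.12 = 3.96%.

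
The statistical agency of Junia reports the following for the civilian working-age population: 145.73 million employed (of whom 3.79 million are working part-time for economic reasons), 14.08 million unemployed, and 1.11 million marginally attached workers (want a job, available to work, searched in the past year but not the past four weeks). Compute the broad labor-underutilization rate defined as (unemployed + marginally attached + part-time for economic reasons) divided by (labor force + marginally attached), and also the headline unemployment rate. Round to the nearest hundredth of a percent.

Labor force = 145.73 + 14.08 = 159.81 million.
Numerator = 14.08 + 1.11 + 3.79 = 18.98 million.
Denominator = 159.81 + 1.11 = 160.92 million.
Broad rate = 18.98 / 160.92 = 11.79%.
Headline unemployment rate = 14.08 / 159.81 = 8.81%.

Broad underutilization rate ≈ 11.79%; headline unemployment rate ≈ 8.81%.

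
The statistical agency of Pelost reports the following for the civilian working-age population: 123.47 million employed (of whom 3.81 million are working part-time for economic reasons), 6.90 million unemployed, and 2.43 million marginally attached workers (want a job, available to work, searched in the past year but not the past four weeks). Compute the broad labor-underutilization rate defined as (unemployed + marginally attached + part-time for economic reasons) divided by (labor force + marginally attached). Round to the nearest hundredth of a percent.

Broad underutilization rate ≈ 9.89%.

Labor force = 123.47 + 6.90 = 130.37 million.
Numerator = 6.90 + 2.43 + 3.81 = 13.14 million.
Denominator = 130.37 + 2.43 = 132.80 million.
Broad rate = 13.14 / 132.80 = 9.89%.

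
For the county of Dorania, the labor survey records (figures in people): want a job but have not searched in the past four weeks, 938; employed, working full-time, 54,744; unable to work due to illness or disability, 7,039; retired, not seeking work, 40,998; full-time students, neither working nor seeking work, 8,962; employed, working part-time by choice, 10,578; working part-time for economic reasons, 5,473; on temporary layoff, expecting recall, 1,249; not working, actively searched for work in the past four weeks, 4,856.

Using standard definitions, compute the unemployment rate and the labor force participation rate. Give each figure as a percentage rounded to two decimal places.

Unemployment rate ≈ 7.94%; labor force participation rate ≈ 57.03%.

Employed = 54,744 + 10,578 + 5,473 = 70,795 (anyone who worked, including part-time for economic reasons, counts as employed).
Unemployed = 1,249 + 4,856 = 6,105 (jobless and actively searching, or on temporary layoff).
Labor force = 70,795 + 6,105 = 76,900.
Not in labor force = 938 + 7,039 + 40,998 + 8,962 = 57,937 (those not working and not actively searching are outside the labor force — including those who want a job but have given up searching).
Civilian working-age population = 76,900 + 57,937 = 134,837.
Unemployment rate = 6,105 / 76,900 = 7.94%.
Labor force participation rate = 76,900 / 134,837 = 57.03%.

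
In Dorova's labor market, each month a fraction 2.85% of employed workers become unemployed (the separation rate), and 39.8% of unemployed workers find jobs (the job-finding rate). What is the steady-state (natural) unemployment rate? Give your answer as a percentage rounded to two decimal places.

At steady state the flows balance: s·E = f·U, so U/(E+U) = s/(s+f).
u* = 2.85 / (2.85 + 39.8) = 2.85 / 42.65 = 6.68%.

Steady-state unemployment rate ≈ 6.68%.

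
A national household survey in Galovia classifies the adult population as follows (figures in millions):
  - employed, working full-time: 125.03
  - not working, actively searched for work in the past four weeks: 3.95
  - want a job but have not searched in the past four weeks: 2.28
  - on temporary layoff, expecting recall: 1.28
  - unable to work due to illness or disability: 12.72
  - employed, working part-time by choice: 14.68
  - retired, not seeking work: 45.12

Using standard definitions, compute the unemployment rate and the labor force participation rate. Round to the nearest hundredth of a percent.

Unemployment rate ≈ 3.61%; labor force participation rate ≈ 70.68%.

Employed = 125.03 + 14.68 = 139.71 million.
Unemployed = 3.95 + 1.28 = 5.23 million (jobless and actively searching, or on temporary layoff).
Labor force = 139.71 + 5.23 = 144.94 million.
Not in labor force = 2.28 + 12.72 + 45.12 = 60.12 million (those not working and not actively searching are outside the labor force — including those who want a job but have given up searching).
Civilian working-age population = 144.94 + 60.12 = 205.06 million.
Unemployment rate = 5.23 / 144.94 = 3.61%.
Labor force participation rate = 144.94 / 205.06 = 70.68%.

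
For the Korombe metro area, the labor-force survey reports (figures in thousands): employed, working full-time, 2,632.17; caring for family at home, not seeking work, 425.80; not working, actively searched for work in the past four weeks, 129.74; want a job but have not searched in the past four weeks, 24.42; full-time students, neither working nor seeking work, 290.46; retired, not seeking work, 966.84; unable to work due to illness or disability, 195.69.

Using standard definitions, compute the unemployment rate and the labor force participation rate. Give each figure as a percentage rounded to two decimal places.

Employed = 2,632.17 thousand.
Unemployed = 129.74 thousand.
Labor force = 2,632.17 + 129.74 = 2,761.91 thousand.
Not in labor force = 425.80 + 24.42 + 290.46 + 966.84 + 195.69 = 1,903.21 thousand (those not working and not actively searching are outside the labor force — including those who want a job but have given up searching).
Civilian working-age population = 2,761.91 + 1,903.21 = 4,665.12 thousand.
Unemployment rate = 129.74 / 2,761.91 = 4.70%.
Labor force participation rate = 2,761.91 / 4,665.12 = 59.20%.

Unemployment rate ≈ 4.70%; labor force participation rate ≈ 59.20%.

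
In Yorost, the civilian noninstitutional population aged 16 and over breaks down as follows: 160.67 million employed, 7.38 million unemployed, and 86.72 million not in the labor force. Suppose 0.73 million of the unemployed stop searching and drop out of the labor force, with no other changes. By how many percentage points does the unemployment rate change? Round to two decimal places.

The unemployment rate changes by −0.42 percentage points.

Initially, labor force = 160.67 + 7.38 = 168.05 million, so u = 7.38/168.05 = 4.39%.
After the change, unemployed and labor force both fall by 0.73 → E = 160.67, U = 6.65, labor force = 167.32 million.
New unemployment rate = 6.65 / 167.32 = 3.97%.
Change = 3.97% − 4.39% = −0.42 percentage points.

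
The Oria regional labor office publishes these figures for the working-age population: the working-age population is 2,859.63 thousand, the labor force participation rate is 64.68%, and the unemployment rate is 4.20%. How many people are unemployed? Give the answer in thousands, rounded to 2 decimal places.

Labor force = 0.6468 × 2,859.63 = 1,849.61 thousand.
Unemployed = 0.0420 × 1,849.61 ≈ 77.68 thousand.

About 77.68 thousand are unemployed.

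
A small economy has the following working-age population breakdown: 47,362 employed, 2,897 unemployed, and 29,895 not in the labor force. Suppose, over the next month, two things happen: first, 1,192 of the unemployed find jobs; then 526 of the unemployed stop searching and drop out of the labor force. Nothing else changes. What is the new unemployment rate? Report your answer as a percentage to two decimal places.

New unemployment rate ≈ 2.37%.

Initially, labor force = 47,362 + 2,897 = 50,259, so u = 2,897/50,259 = 5.76%.
After the first change, unemployed falls and employed rises by 1,192; labor force unchanged → E = 48,554, U = 1,705, labor force = 50,259.
After the second change, unemployed and labor force both fall by 526 → E = 48,554, U = 1,179, labor force = 49,733.
New unemployment rate = 1,179 / 49,733 = 2.37%.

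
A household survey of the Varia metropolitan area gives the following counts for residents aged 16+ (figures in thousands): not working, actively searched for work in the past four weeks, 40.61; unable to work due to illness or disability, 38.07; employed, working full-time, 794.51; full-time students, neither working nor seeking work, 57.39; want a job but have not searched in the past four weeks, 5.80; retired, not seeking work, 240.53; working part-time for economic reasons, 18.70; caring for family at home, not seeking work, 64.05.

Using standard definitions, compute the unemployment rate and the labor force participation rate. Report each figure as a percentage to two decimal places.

Employed = 794.51 + 18.70 = 813.21 thousand (anyone who worked, including part-time for economic reasons, counts as employed).
Unemployed = 40.61 thousand.
Labor force = 813.21 + 40.61 = 853.82 thousand.
Not in labor force = 38.07 + 57.39 + 5.80 + 240.53 + 64.05 = 405.84 thousand (those not working and not actively searching are outside the labor force — including those who want a job but have given up searching).
Civilian working-age population = 853.82 + 405.84 = 1,259.66 thousand.
Unemployment rate = 40.61 / 853.82 = 4.76%.
Labor force participation rate = 853.82 / 1,259.66 = 67.78%.

Unemployment rate ≈ 4.76%; labor force participation rate ≈ 67.78%.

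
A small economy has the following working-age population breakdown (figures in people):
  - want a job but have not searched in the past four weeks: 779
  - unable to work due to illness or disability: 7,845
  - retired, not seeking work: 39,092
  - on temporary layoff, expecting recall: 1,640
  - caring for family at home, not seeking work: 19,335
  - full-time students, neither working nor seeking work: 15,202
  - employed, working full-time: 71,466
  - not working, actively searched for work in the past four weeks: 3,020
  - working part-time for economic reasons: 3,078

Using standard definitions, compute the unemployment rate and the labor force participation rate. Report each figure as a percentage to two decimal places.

Unemployment rate ≈ 5.88%; labor force participation rate ≈ 49.06%.

Employed = 71,466 + 3,078 = 74,544 (anyone who worked, including part-time for economic reasons, counts as employed).
Unemployed = 1,640 + 3,020 = 4,660 (jobless and actively searching, or on temporary layoff).
Labor force = 74,544 + 4,660 = 79,204.
Not in labor force = 779 + 7,845 + 39,092 + 19,335 + 15,202 = 82,253 (those not working and not actively searching are outside the labor force — including those who want a job but have given up searching).
Civilian working-age population = 79,204 + 82,253 = 161,457.
Unemployment rate = 4,660 / 79,204 = 5.88%.
Labor force participation rate = 79,204 / 161,457 = 49.06%.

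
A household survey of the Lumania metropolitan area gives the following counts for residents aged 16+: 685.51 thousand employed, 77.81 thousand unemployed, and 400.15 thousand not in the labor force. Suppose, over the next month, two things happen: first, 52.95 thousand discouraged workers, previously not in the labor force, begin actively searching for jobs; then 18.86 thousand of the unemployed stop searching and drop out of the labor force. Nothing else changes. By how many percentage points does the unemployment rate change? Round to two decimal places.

The unemployment rate changes by +3.84 percentage points.

Initially, labor force = 685.51 + 77.81 = 763.32 thousand, so u = 77.81/763.32 = 10.19%.
After the first change, unemployed and labor force both rise by 52.95 → E = 685.51, U = 130.76, labor force = 816.27 thousand.
After the second change, unemployed and labor force both fall by 18.86 → E = 685.51, U = 111.90, labor force = 797.41 thousand.
New unemployment rate = 111.90 / 797.41 = 14.03%.
Change = 14.03% − 10.19% = +3.84 percentage points.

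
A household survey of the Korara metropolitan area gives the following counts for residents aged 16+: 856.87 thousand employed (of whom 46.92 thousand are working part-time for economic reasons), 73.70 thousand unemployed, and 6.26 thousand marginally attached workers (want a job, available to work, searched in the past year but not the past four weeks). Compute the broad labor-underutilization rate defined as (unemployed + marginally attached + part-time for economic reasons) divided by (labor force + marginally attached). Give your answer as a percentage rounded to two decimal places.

Labor force = 856.87 + 73.70 = 930.57 thousand.
Numerator = 73.70 + 6.26 + 46.92 = 126.88 thousand.
Denominator = 930.57 + 6.26 = 936.83 thousand.
Broad rate = 126.88 / 936.83 = 13.54%.

Broad underutilization rate ≈ 13.54%.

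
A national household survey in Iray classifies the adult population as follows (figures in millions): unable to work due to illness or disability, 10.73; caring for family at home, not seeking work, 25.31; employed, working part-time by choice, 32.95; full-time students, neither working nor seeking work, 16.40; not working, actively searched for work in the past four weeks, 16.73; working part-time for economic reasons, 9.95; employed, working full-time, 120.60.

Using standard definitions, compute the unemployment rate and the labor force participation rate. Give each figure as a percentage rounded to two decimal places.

Unemployment rate ≈ 9.28%; labor force participation rate ≈ 77.46%.

Employed = 32.95 + 9.95 + 120.60 = 163.50 million (anyone who worked, including part-time for economic reasons, counts as employed).
Unemployed = 16.73 million.
Labor force = 163.50 + 16.73 = 180.23 million.
Not in labor force = 10.73 + 25.31 + 16.40 = 52.44 million (those not working and not actively searching are outside the labor force).
Civilian working-age population = 180.23 + 52.44 = 232.67 million.
Unemployment rate = 16.73 / 180.23 = 9.28%.
Labor force participation rate = 180.23 / 232.67 = 77.46%.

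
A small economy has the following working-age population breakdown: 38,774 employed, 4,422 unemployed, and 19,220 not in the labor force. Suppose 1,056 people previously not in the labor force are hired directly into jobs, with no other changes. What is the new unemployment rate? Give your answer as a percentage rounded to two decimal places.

New unemployment rate ≈ 9.99%.

Initially, labor force = 38,774 + 4,422 = 43,196, so u = 4,422/43,196 = 10.24%.
After the change, employed and labor force both rise by 1,056; unemployed unchanged → E = 39,830, U = 4,422, labor force = 44,252.
New unemployment rate = 4,422 / 44,252 = 9.99%.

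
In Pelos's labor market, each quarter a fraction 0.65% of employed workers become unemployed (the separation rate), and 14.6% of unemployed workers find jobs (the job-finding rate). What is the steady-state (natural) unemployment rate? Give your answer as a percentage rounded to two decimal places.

At steady state the flows balance: s·E = f·U, so U/(E+U) = s/(s+f).
u* = 0.65 / (0.65 + 14.6) = 0.65 / 15.25 = 4.26%.

Steady-state unemployment rate ≈ 4.26%.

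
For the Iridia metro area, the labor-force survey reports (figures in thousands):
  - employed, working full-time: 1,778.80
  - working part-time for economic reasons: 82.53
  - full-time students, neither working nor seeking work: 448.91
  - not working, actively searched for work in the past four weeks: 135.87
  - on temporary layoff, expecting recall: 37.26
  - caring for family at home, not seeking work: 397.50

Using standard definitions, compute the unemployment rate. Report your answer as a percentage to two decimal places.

Unemployment rate ≈ 8.51%.

Employed = 1,778.80 + 82.53 = 1,861.33 thousand (anyone who worked, including part-time for economic reasons, counts as employed).
Unemployed = 135.87 + 37.26 = 173.13 thousand (jobless and actively searching, or on temporary layoff).
Labor force = 1,861.33 + 173.13 = 2,034.46 thousand.
Unemployment rate = 173.13 / 2,034.46 = 8.51%.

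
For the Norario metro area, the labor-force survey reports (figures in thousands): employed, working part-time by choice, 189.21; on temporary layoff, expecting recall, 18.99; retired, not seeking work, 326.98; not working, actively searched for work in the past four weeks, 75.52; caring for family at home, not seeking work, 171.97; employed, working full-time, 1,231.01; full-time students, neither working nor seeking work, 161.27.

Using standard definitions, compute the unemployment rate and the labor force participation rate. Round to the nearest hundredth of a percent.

Unemployment rate ≈ 6.24%; labor force participation rate ≈ 69.64%.

Employed = 189.21 + 1,231.01 = 1,420.22 thousand.
Unemployed = 18.99 + 75.52 = 94.51 thousand (jobless and actively searching, or on temporary layoff).
Labor force = 1,420.22 + 94.51 = 1,514.73 thousand.
Not in labor force = 326.98 + 171.97 + 161.27 = 660.22 thousand (those not working and not actively searching are outside the labor force).
Civilian working-age population = 1,514.73 + 660.22 = 2,174.95 thousand.
Unemployment rate = 94.51 / 1,514.73 = 6.24%.
Labor force participation rate = 1,514.73 / 2,174.95 = 69.64%.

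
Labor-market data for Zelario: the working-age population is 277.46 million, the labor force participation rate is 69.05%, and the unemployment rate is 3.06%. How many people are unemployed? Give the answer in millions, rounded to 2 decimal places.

About 5.86 million are unemployed.

Labor force = 0.6905 × 277.46 = 191.59 million.
Unemployed = 0.0306 × 191.59 ≈ 5.86 million.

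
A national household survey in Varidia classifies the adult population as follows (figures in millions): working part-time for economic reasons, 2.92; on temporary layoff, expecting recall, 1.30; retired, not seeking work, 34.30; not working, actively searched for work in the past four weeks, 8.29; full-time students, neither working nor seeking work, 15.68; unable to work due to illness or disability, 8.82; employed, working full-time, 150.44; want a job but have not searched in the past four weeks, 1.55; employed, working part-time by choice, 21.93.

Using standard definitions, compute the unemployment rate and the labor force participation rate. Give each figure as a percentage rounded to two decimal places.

Employed = 2.92 + 150.44 + 21.93 = 175.29 million (anyone who worked, including part-time for economic reasons, counts as employed).
Unemployed = 1.30 + 8.29 = 9.59 million (jobless and actively searching, or on temporary layoff).
Labor force = 175.29 + 9.59 = 184.88 million.
Not in labor force = 34.30 + 15.68 + 8.82 + 1.55 = 60.35 million (those not working and not actively searching are outside the labor force — including those who want a job but have given up searching).
Civilian working-age population = 184.88 + 60.35 = 245.23 million.
Unemployment rate = 9.59 / 184.88 = 5.19%.
Labor force participation rate = 184.88 / 245.23 = 75.39%.

Unemployment rate ≈ 5.19%; labor force participation rate ≈ 75.39%.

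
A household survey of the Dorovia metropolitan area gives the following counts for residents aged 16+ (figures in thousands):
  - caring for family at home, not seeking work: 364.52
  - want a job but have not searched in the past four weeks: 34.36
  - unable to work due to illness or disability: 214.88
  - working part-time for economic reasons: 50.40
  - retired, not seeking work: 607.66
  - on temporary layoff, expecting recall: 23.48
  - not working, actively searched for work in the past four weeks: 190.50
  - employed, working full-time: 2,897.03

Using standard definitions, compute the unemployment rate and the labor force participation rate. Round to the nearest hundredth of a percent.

Unemployment rate ≈ 6.77%; labor force participation rate ≈ 72.13%.

Employed = 50.40 + 2,897.03 = 2,947.43 thousand (anyone who worked, including part-time for economic reasons, counts as employed).
Unemployed = 23.48 + 190.50 = 213.98 thousand (jobless and actively searching, or on temporary layoff).
Labor force = 2,947.43 + 213.98 = 3,161.41 thousand.
Not in labor force = 364.52 + 34.36 + 214.88 + 607.66 = 1,221.42 thousand (those not working and not actively searching are outside the labor force — including those who want a job but have given up searching).
Civilian working-age population = 3,161.41 + 1,221.42 = 4,382.83 thousand.
Unemployment rate = 213.98 / 3,161.41 = 6.77%.
Labor force participation rate = 3,161.41 / 4,382.83 = 72.13%.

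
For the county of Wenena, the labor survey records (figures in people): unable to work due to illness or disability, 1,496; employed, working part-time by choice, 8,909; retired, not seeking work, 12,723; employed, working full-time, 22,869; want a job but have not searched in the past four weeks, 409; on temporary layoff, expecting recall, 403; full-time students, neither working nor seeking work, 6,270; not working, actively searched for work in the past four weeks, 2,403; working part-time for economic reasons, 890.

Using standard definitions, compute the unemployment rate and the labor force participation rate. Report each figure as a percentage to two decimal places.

Employed = 8,909 + 22,869 + 890 = 32,668 (anyone who worked, including part-time for economic reasons, counts as employed).
Unemployed = 403 + 2,403 = 2,806 (jobless and actively searching, or on temporary layoff).
Labor force = 32,668 + 2,806 = 35,474.
Not in labor force = 1,496 + 12,723 + 409 + 6,270 = 20,898 (those not working and not actively searching are outside the labor force — including those who want a job but have given up searching).
Civilian working-age population = 35,474 + 20,898 = 56,372.
Unemployment rate = 2,806 / 35,474 = 7.91%.
Labor force participation rate = 35,474 / 56,372 = 62.93%.

Unemployment rate ≈ 7.91%; labor force participation rate ≈ 62.93%.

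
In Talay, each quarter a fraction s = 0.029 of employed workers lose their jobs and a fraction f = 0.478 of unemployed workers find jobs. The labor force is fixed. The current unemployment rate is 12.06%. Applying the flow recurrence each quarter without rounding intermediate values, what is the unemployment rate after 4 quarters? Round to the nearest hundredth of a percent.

Unemployment rate after four quarters ≈ 6.09%.

With a fixed labor force, u_{t+1} = u_t + s·(1−u_t) − f·u_t = u_t·(1−s−f) + s.
Here 1−s−f = 0.493 and s = 0.029.
u_1 = 0.120600 × 0.493 + 0.029 = 0.088456.
u_2 = 0.088456 × 0.493 + 0.029 = 0.072609.
u_3 = 0.072609 × 0.493 + 0.029 = 0.064796.
u_4 = 0.064796 × 0.493 + 0.029 = 0.060944.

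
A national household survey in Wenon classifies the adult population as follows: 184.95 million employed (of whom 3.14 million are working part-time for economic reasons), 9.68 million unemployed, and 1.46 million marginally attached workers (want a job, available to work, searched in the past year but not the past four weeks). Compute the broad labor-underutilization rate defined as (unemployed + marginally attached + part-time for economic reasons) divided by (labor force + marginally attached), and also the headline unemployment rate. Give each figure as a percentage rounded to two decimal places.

Broad underutilization rate ≈ 7.28%; headline unemployment rate ≈ 4.97%.

Labor force = 184.95 + 9.68 = 194.63 million.
Numerator = 9.68 + 1.46 + 3.14 = 14.28 million.
Denominator = 194.63 + 1.46 = 196.09 million.
Broad rate = 14.28 / 196.09 = 7.28%.
Headline unemployment rate = 9.68 / 194.63 = 4.97%.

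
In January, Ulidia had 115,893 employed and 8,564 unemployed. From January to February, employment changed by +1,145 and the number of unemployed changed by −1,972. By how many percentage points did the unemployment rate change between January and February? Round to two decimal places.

The unemployment rate changed by −1.55 percentage points.

January: labor force = 115,893 + 8,564 = 124,457; u = 8,564/124,457 = 6.88%.
February: labor force = 117,038 + 6,592 = 123,630; u = 6,592/123,630 = 5.33%.
Change = 5.33% − 6.88% = −1.55 pp.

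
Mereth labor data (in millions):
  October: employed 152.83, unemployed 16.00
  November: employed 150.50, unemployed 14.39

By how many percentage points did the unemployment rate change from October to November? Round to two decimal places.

The unemployment rate changed by −0.75 percentage points.

October: labor force = 152.83 + 16.00 = 168.83; u = 16.00/168.83 = 9.48%.
November: labor force = 150.50 + 14.39 = 164.89; u = 14.39/164.89 = 8.73%.
Change = 8.73% − 9.48% = −0.75 pp.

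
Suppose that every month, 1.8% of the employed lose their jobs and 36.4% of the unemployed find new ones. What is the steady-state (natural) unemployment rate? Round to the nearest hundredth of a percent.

At steady state the flows balance: s·E = f·U, so U/(E+U) = s/(s+f).
u* = 1.8 / (1.8 + 36.4) = 1.8 / 38.20 = 4.71%.

Steady-state unemployment rate ≈ 4.71%.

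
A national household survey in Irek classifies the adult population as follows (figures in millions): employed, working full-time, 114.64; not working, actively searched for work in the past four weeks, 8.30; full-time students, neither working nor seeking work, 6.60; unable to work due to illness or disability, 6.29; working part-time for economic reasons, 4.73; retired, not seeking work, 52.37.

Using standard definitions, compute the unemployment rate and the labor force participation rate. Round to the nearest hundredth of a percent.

Unemployment rate ≈ 6.50%; labor force participation rate ≈ 66.17%.

Employed = 114.64 + 4.73 = 119.37 million (anyone who worked, including part-time for economic reasons, counts as employed).
Unemployed = 8.30 million.
Labor force = 119.37 + 8.30 = 127.67 million.
Not in labor force = 6.60 + 6.29 + 52.37 = 65.26 million (those not working and not actively searching are outside the labor force).
Civilian working-age population = 127.67 + 65.26 = 192.93 million.
Unemployment rate = 8.30 / 127.67 = 6.50%.
Labor force participation rate = 127.67 / 192.93 = 66.17%.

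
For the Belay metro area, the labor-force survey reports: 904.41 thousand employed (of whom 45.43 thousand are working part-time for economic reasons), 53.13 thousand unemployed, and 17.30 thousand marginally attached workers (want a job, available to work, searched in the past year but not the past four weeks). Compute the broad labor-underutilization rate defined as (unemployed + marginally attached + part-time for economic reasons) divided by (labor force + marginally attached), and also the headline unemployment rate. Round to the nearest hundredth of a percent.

Labor force = 904.41 + 53.13 = 957.54 thousand.
Numerator = 53.13 + 17.30 + 45.43 = 115.86 thousand.
Denominator = 957.54 + 17.30 = 974.84 thousand.
Broad rate = 115.86 / 974.84 = 11.89%.
Headline unemployment rate = 53.13 / 957.54 = 5.55%.

Broad underutilization rate ≈ 11.89%; headline unemployment rate ≈ 5.55%.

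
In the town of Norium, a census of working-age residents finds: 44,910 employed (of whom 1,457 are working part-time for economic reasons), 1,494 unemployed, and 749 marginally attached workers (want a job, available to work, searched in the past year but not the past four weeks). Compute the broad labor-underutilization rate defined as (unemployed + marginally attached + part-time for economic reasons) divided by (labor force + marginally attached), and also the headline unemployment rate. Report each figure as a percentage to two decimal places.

Broad underutilization rate ≈ 7.85%; headline unemployment rate ≈ 3.22%.

Labor force = 44,910 + 1,494 = 46,404.
Numerator = 1,494 + 749 + 1,457 = 3,700.
Denominator = 46,404 + 749 = 47,153.
Broad rate = 3,700 / 47,153 = 7.85%.
Headline unemployment rate = 1,494 / 46,404 = 3.22%.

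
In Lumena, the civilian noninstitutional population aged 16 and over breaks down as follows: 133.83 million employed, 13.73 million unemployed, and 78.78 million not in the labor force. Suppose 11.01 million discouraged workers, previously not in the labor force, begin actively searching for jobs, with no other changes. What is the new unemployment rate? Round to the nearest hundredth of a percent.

New unemployment rate ≈ 15.60%.

Initially, labor force = 133.83 + 13.73 = 147.56 million, so u = 13.73/147.56 = 9.30%.
After the change, unemployed and labor force both rise by 11.01 → E = 133.83, U = 24.74, labor force = 158.57 million.
New unemployment rate = 24.74 / 158.57 = 15.60%.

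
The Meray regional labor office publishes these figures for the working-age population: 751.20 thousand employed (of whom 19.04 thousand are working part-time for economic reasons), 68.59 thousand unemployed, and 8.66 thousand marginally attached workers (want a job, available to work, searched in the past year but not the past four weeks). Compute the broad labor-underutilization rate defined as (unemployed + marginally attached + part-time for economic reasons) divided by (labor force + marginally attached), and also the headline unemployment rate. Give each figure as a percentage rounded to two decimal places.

Labor force = 751.20 + 68.59 = 819.79 thousand.
Numerator = 68.59 + 8.66 + 19.04 = 96.29 thousand.
Denominator = 819.79 + 8.66 = 828.45 thousand.
Broad rate = 96.29 / 828.45 = 11.62%.
Headline unemployment rate = 68.59 / 819.79 = 8.37%.

Broad underutilization rate ≈ 11.62%; headline unemployment rate ≈ 8.37%.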